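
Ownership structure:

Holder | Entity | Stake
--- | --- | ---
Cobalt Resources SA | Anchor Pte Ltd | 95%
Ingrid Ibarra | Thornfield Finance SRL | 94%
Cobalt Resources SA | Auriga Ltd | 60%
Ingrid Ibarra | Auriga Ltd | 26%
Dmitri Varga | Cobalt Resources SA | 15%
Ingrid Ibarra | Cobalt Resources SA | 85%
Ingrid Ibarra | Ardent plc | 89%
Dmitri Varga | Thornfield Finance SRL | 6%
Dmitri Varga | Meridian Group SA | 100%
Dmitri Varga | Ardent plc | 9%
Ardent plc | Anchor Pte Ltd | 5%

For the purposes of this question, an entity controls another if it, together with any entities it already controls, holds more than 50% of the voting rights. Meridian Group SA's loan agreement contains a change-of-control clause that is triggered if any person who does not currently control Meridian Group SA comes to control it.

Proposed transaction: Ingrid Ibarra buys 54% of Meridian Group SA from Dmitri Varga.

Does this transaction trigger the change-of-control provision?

The purchase adds only to Ingrid's holdings (Dmitri's stake shrinks), so Ingrid is the only person who could newly come to control Meridian.
Ingrid holds 89% of Ardent, so Ingrid controls Ardent.
Ingrid holds 85% of Cobalt, so Ingrid controls Cobalt.
Ingrid and Cobalt together hold 26% + 60% = 86% of Auriga, so Ingrid controls Auriga.
Ingrid holds 94% of Thornfield, so Ingrid controls Thornfield.
Cobalt and Ardent together hold 95% + 5% = 100% of Anchor, so Ingrid controls Anchor.
Neither Ingrid nor any entity Ingrid controls holds any voting interest in Meridian.
So before the transaction, Ingrid does not control Meridian.
After the purchase, Ingrid holds 54% of Meridian directly, and Dmitri's stake falls to 46%.
Ingrid holds 54% of Meridian, so Ingrid controls Meridian.
Ingrid did not control Meridian before and does after, so the clause is triggered.

Yes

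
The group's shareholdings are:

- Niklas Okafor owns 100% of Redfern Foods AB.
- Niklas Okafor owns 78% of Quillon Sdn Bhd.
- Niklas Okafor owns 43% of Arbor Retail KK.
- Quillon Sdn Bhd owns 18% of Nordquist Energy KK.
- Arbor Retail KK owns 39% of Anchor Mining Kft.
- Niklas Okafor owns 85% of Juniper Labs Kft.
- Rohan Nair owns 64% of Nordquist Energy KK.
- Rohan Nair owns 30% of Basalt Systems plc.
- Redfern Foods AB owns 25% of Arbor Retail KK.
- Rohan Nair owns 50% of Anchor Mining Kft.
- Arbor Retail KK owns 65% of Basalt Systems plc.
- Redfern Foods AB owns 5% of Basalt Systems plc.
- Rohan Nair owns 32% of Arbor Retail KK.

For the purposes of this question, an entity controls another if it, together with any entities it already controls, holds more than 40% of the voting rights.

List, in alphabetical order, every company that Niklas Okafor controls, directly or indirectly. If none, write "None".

Arbor Retail KK, Basalt Systems plc, Juniper Labs Kft, Quillon Sdn Bhd, Redfern Foods AB

Niklas holds 100% of Redfern, so Niklas controls Redfern.
Niklas holds 85% of Juniper, so Niklas controls Juniper.
Redfern and Niklas together hold 25% + 43% = 68% of Arbor, so Niklas controls Arbor.
Niklas holds 78% of Quillon, so Niklas controls Quillon.
Redfern and Arbor together hold 5% + 65% = 70% of Basalt, so Niklas controls Basalt.
No other company's threshold is met.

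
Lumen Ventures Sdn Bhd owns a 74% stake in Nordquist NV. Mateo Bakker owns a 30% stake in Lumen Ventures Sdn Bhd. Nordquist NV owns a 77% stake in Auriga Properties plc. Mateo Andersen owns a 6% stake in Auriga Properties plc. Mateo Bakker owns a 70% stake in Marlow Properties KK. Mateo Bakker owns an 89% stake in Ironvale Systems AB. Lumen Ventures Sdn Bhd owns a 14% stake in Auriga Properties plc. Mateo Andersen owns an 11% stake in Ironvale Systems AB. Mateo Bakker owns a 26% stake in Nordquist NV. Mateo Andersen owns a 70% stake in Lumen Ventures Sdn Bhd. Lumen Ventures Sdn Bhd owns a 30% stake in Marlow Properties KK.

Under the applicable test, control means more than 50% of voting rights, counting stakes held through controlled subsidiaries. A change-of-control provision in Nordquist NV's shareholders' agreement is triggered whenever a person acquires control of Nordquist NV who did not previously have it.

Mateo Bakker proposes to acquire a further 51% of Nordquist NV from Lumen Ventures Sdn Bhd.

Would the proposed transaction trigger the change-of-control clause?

The purchase adds only to Mateo Bakker's holdings (Lumen's stake shrinks), so Mateo Bakker is the only person who could newly come to control Nordquist.
Mateo Bakker holds 89% of Ironvale, so Mateo Bakker controls Ironvale.
Mateo Bakker holds 70% of Marlow, so Mateo Bakker controls Marlow.
In Nordquist, Mateo Bakker's side holds only 26%, not > 50%.
So before the transaction, Mateo Bakker does not control Nordquist.
After the purchase, Mateo Bakker's direct stake in Nordquist rises to 26% + 51% = 77%, and Lumen's stake falls to 23%.
Mateo Bakker holds 77% of Nordquist, so Mateo Bakker controls Nordquist.
Mateo Bakker did not control Nordquist before and does after, so the clause is triggered.

Yes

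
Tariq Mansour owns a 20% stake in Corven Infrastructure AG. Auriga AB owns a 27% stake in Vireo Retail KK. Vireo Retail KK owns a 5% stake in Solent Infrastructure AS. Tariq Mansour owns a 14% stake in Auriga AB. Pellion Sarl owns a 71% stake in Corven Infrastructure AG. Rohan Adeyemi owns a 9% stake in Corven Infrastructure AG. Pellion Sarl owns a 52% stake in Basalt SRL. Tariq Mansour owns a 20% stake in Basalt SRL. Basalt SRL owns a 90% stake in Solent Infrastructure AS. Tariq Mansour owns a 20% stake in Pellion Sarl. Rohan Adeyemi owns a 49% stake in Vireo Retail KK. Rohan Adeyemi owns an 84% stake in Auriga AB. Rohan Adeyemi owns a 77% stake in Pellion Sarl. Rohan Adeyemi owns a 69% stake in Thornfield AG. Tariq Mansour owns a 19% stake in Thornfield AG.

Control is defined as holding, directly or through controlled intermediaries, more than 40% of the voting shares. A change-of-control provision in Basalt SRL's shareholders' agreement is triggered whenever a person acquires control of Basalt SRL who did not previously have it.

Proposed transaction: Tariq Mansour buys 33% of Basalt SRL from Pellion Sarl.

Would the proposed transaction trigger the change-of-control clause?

The purchase adds only to Tariq's holdings (Pellion's stake shrinks), so Tariq is the only person who could newly come to control Basalt.
Tariq's largest direct stake is 20% in Pellion, which does not meet the threshold, so Tariq controls no company.
In Basalt, Tariq's side holds only 20%, not > 40%.
So before the transaction, Tariq does not control Basalt.
After the purchase, Tariq's direct stake in Basalt rises to 20% + 33% = 53%, and Pellion's stake falls to 19%.
Tariq holds 53% of Basalt, so Tariq controls Basalt.
Tariq did not control Basalt before and does after, so the clause is triggered.

Yes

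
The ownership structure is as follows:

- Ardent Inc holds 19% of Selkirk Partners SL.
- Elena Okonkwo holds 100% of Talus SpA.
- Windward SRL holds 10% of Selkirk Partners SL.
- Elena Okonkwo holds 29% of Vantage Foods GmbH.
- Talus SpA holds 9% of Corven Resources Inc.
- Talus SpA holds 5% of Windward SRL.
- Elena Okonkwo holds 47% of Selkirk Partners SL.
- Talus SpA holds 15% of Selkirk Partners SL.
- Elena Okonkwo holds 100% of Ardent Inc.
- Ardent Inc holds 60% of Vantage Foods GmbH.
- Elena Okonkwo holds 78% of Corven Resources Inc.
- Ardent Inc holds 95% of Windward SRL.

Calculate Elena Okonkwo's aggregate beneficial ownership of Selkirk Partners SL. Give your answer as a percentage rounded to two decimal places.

Elena reaches Selkirk along 5 paths.
Direct stake: 47% = 47%.
Via Talus → Windward: 100% × 5% × 10% = 0.5%.
Via Ardent → Windward: 100% × 95% × 10% = 9.5%.
Via Talus: 100% × 15% = 15%.
Via Ardent: 100% × 19% = 19%.
Total: 47% + 0.5% + 9.5% + 15% + 19% = 91%.
Rounded: 91.00%.

91.00%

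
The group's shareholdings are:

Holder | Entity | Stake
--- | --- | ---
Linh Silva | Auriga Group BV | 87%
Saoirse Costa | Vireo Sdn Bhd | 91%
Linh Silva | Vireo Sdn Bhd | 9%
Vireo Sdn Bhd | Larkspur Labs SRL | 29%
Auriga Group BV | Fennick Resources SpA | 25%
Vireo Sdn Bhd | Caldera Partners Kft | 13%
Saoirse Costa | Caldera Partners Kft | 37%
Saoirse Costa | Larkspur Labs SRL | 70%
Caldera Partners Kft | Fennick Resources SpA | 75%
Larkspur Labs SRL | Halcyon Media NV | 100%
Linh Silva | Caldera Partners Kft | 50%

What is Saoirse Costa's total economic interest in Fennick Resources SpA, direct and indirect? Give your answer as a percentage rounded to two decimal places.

Saoirse reaches Fennick along 2 paths.
Via Caldera: 37% × 75% = 27.75%.
Via Vireo → Caldera: 91% × 13% × 75% = 8.8725%.
Total: 27.75% + 8.8725% = 36.6225%.
Rounded: 36.62%.

36.62%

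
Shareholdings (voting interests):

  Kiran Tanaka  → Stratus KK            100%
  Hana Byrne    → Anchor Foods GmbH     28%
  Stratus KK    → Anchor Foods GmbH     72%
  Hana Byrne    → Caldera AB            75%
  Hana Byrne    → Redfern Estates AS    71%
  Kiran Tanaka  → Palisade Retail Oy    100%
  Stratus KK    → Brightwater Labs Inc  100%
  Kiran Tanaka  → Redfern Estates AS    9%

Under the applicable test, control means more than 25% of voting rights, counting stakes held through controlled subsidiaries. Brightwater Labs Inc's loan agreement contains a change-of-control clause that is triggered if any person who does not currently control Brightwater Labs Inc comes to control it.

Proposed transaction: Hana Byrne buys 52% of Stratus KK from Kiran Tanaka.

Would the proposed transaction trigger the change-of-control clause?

Yes

The purchase adds only to Hana's holdings (Kiran's stake shrinks), so Hana is the only person who could newly come to control Brightwater.
Hana holds 71% of Redfern, so Hana controls Redfern.
Hana holds 28% of Anchor, so Hana controls Anchor.
Hana holds 75% of Caldera, so Hana controls Caldera.
Neither Hana nor any entity Hana controls holds any voting interest in Brightwater.
So before the transaction, Hana does not control Brightwater.
After the purchase, Hana holds 52% of Stratus directly, and Kiran's stake falls to 48%.
Hana holds 52% of Stratus, so Hana controls Stratus.
Stratus holds 100% of Brightwater, so Hana controls Brightwater.
Hana did not control Brightwater before and does after, so the clause is triggered.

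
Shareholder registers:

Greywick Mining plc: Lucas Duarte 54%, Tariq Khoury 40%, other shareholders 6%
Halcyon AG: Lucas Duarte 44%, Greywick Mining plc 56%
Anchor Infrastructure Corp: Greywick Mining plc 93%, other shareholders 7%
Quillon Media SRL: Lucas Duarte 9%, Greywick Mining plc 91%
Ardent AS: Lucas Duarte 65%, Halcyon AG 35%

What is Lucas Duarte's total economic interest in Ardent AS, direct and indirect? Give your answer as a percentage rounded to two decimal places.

90.98%

Lucas reaches Ardent along 3 paths.
Direct stake: 65% = 65%.
Via Halcyon: 44% × 35% = 15.4%.
Via Greywick → Halcyon: 54% × 56% × 35% = 10.584%.
Total: 65% + 15.4% + 10.584% = 90.984%.
Rounded: 90.98%.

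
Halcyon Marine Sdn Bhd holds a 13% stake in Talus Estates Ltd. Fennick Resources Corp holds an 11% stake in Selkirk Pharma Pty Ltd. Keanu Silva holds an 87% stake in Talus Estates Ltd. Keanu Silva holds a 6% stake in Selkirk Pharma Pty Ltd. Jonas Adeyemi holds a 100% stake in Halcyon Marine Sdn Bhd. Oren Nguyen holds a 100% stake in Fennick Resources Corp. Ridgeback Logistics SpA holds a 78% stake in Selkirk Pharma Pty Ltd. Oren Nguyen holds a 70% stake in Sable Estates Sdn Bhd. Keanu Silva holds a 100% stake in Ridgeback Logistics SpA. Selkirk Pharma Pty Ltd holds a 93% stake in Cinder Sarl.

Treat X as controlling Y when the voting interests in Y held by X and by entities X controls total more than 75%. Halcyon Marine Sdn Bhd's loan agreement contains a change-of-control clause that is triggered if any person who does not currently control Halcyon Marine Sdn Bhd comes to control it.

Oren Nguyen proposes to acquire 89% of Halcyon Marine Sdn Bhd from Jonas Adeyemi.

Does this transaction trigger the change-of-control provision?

Yes

The purchase adds only to Oren's holdings (Jonas's stake shrinks), so Oren is the only person who could newly come to control Halcyon.
Oren holds 100% of Fennick, so Oren controls Fennick.
Neither Oren nor any entity Oren controls holds any voting interest in Halcyon.
So before the transaction, Oren does not control Halcyon.
After the purchase, Oren holds 89% of Halcyon directly, and Jonas's stake falls to 11%.
Oren holds 89% of Halcyon, so Oren controls Halcyon.
Oren did not control Halcyon before and does after, so the clause is triggered.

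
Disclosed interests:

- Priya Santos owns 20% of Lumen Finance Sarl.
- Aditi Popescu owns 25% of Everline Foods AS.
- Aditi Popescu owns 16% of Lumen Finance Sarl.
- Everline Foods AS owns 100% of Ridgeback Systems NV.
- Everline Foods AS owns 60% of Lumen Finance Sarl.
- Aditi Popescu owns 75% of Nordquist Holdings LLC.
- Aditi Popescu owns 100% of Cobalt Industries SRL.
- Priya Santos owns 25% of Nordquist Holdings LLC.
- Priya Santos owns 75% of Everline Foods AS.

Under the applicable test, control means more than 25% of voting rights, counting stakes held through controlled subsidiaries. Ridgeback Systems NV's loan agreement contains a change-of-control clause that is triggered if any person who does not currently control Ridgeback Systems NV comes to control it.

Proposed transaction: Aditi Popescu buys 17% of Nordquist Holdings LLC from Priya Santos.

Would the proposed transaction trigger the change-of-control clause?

The purchase adds only to Aditi's holdings (Priya's stake shrinks), so Aditi is the only person who could newly come to control Ridgeback.
Aditi holds 100% of Cobalt, so Aditi controls Cobalt.
Aditi holds 75% of Nordquist, so Aditi controls Nordquist.
Neither Aditi nor any entity Aditi controls holds any voting interest in Ridgeback.
So before the transaction, Aditi does not control Ridgeback.
After the purchase, Aditi's direct stake in Nordquist rises to 75% + 17% = 92%, and Priya's stake falls to 8%.
Aditi holds 92% of Nordquist, so Aditi controls Nordquist.
After the transaction, neither Aditi nor any entity Aditi controls holds a voting interest in Ridgeback, so Aditi still does not control it.
No new person acquires control, so the clause is not triggered.

No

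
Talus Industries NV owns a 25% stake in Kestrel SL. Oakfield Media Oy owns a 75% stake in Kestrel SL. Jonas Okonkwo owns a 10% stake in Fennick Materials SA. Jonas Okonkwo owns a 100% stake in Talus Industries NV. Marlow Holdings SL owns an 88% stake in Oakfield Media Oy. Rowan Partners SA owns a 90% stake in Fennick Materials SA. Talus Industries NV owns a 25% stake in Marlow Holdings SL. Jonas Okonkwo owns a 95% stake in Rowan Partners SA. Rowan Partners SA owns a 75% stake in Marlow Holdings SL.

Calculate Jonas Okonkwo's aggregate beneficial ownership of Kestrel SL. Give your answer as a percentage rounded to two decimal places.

Jonas reaches Kestrel along 3 paths.
Via Talus: 100% × 25% = 25%.
Via Talus → Marlow → Oakfield: 100% × 25% × 88% × 75% = 16.5%.
Via Rowan → Marlow → Oakfield: 95% × 75% × 88% × 75% = 47.025%.
Total: 25% + 16.5% + 47.025% = 88.525%.
Rounded: 88.53%.

88.53%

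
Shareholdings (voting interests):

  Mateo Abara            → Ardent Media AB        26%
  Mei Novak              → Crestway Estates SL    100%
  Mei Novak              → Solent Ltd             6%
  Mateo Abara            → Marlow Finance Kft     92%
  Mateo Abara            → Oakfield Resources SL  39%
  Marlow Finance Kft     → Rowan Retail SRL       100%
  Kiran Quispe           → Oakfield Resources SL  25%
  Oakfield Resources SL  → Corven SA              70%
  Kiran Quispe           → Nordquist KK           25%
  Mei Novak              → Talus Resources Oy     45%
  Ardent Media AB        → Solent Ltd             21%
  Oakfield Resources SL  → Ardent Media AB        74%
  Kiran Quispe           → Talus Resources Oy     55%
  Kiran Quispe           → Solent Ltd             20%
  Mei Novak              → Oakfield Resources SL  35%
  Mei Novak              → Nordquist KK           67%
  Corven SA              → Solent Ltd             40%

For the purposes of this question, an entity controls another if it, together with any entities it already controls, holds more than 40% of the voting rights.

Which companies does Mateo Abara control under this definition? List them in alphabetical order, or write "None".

Mateo holds 92% of Marlow, so Mateo controls Marlow.
Marlow holds 100% of Rowan, so Mateo controls Rowan.
No other company's threshold is met.

Marlow Finance Kft, Rowan Retail SRL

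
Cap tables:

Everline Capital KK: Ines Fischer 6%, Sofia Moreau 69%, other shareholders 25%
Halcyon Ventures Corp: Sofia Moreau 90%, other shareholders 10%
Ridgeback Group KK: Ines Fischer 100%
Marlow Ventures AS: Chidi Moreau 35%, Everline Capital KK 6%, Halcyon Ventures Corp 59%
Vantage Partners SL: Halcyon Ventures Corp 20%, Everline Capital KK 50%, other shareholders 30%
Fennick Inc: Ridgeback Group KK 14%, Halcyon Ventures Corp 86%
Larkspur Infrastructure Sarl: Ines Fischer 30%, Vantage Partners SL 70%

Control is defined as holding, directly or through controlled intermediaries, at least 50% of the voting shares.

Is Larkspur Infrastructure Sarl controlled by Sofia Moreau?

Yes

Sofia holds 69% of Everline, so Sofia controls Everline.
Sofia holds 90% of Halcyon, so Sofia controls Halcyon.
Halcyon and Everline together hold 20% + 50% = 70% of Vantage, so Sofia controls Vantage.
Vantage holds 70% of Larkspur, so Sofia controls Larkspur.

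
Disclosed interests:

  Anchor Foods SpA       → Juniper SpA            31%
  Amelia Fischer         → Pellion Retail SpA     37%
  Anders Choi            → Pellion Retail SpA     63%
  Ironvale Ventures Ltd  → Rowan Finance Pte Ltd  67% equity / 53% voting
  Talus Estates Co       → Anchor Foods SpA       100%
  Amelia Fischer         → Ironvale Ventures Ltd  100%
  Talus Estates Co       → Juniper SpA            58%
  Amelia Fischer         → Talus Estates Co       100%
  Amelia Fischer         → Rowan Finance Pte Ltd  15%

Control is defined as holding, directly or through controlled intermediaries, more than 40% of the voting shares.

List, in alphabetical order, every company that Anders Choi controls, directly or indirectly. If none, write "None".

Pellion Retail SpA

Anders holds 63% of Pellion, so Anders controls Pellion.
No other company's threshold is met.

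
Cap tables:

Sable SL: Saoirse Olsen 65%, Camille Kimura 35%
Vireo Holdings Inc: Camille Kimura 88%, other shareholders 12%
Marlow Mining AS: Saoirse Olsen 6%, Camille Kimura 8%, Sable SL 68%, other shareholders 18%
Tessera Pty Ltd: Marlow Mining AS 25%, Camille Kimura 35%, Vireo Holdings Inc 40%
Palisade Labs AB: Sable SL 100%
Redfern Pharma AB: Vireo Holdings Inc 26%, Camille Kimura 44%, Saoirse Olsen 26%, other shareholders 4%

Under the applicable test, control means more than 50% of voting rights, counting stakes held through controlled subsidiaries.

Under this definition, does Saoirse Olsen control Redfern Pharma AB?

Saoirse holds 65% of Sable, so Saoirse controls Sable.
Saoirse and Sable together hold 6% + 68% = 74% of Marlow, so Saoirse controls Marlow.
Sable holds 100% of Palisade, so Saoirse controls Palisade.
In Redfern, Saoirse's side holds only 26%, not > 50%.
So Saoirse does not control Redfern.

No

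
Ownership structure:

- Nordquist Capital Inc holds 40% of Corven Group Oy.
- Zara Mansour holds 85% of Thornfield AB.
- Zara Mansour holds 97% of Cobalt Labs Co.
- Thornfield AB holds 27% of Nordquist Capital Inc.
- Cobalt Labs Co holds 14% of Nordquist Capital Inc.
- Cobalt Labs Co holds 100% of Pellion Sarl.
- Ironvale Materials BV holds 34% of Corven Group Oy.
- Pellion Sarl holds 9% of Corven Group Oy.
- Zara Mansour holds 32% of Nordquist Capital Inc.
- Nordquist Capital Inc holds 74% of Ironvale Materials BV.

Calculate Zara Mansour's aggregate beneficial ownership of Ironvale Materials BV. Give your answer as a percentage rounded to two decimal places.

Zara reaches Ironvale along 3 paths.
Via Thornfield → Nordquist: 85% × 27% × 74% = 16.983%.
Via Cobalt → Nordquist: 97% × 14% × 74% = 10.0492%.
Via Nordquist: 32% × 74% = 23.68%.
Total: 16.983% + 10.0492% + 23.68% = 50.7122%.
Rounded: 50.71%.

50.71%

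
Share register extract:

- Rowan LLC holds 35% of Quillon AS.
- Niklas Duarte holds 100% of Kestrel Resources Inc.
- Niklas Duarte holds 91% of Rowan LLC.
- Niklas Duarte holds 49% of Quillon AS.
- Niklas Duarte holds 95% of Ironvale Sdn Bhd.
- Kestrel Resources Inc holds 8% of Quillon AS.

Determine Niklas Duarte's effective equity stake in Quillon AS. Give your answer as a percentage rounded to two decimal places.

88.85%

Niklas reaches Quillon along 3 paths.
Via Rowan: 91% × 35% = 31.85%.
Direct stake: 49% = 49%.
Via Kestrel: 100% × 8% = 8%.
Total: 31.85% + 49% + 8% = 88.85%.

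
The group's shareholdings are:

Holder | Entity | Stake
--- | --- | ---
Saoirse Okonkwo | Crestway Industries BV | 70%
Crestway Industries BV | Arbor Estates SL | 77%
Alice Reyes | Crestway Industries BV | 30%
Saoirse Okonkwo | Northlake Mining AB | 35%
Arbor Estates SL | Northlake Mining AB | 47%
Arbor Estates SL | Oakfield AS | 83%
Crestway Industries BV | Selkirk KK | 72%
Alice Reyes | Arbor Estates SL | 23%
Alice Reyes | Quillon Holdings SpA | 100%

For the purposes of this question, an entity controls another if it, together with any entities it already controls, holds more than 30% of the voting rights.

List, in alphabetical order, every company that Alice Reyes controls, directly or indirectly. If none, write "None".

Alice holds 100% of Quillon, so Alice controls Quillon.
No other company's threshold is met.

Quillon Holdings SpA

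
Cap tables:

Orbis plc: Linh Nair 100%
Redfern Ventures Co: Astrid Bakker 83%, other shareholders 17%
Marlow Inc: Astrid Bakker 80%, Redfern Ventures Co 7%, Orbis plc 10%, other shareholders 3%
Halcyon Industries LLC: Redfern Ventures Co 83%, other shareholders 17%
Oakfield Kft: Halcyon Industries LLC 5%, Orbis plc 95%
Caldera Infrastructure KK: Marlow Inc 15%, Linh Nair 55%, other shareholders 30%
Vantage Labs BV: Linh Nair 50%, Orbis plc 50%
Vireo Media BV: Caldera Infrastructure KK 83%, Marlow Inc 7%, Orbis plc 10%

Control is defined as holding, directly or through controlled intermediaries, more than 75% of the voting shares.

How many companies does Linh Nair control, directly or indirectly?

3

Linh holds 100% of Orbis, so Linh controls Orbis.
Orbis holds 95% of Oakfield, so Linh controls Oakfield.
Linh and Orbis together hold 50% + 50% = 100% of Vantage, so Linh controls Vantage.
No other company's threshold is met.
Linh controls 3 companies.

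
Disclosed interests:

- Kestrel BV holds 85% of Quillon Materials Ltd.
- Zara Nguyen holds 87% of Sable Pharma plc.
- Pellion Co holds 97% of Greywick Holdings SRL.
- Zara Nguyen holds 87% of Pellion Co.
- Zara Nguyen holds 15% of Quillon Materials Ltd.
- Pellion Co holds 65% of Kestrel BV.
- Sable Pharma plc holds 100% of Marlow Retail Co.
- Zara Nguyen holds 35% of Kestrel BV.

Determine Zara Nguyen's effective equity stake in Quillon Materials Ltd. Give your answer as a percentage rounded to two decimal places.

92.82%

Zara reaches Quillon along 3 paths.
Via Pellion → Kestrel: 87% × 65% × 85% = 48.0675%.
Via Kestrel: 35% × 85% = 29.75%.
Direct stake: 15% = 15%.
Total: 48.0675% + 29.75% + 15% = 92.8175%.
Rounded: 92.82%.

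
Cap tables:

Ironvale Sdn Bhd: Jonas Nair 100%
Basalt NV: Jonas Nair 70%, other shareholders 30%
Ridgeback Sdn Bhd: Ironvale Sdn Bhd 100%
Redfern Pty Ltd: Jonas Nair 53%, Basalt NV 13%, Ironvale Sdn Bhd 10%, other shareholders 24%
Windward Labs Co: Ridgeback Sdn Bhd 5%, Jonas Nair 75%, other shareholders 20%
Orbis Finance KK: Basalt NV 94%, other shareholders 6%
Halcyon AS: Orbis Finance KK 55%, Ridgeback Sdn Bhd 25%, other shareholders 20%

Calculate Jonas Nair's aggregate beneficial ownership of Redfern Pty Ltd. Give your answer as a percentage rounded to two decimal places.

Jonas reaches Redfern along 3 paths.
Direct stake: 53% = 53%.
Via Basalt: 70% × 13% = 9.1%.
Via Ironvale: 100% × 10% = 10%.
Total: 53% + 9.1% + 10% = 72.1%.
Rounded: 72.10%.

72.10%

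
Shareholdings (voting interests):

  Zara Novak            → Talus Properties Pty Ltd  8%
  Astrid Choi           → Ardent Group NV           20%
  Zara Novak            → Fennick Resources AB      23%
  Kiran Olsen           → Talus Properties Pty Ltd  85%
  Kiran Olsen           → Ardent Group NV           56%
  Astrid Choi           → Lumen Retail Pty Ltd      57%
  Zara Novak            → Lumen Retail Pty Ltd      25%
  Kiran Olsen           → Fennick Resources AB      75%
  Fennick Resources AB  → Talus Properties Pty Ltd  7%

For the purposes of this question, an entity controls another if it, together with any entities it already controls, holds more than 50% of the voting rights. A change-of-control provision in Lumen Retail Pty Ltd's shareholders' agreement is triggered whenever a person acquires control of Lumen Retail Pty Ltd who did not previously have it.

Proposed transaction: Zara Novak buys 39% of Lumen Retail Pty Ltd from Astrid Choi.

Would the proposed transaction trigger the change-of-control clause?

The purchase adds only to Zara's holdings (Astrid's stake shrinks), so Zara is the only person who could newly come to control Lumen.
Zara's largest direct stake is 25% in Lumen, which does not meet the threshold, so Zara controls no company.
In Lumen, Zara's side holds only 25%, not > 50%.
So before the transaction, Zara does not control Lumen.
After the purchase, Zara's direct stake in Lumen rises to 25% + 39% = 64%, and Astrid's stake falls to 18%.
Zara holds 64% of Lumen, so Zara controls Lumen.
Zara did not control Lumen before and does after, so the clause is triggered.

Yes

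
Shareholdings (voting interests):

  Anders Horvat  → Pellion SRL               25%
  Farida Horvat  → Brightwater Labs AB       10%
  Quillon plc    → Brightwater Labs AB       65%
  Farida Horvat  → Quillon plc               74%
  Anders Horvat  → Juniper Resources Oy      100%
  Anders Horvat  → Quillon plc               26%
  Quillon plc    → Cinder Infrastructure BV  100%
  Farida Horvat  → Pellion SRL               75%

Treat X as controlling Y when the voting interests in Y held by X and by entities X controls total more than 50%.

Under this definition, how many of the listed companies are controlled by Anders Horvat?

Anders holds 100% of Juniper, so Anders controls Juniper.
No other company's threshold is met.
Anders controls 1 company.

1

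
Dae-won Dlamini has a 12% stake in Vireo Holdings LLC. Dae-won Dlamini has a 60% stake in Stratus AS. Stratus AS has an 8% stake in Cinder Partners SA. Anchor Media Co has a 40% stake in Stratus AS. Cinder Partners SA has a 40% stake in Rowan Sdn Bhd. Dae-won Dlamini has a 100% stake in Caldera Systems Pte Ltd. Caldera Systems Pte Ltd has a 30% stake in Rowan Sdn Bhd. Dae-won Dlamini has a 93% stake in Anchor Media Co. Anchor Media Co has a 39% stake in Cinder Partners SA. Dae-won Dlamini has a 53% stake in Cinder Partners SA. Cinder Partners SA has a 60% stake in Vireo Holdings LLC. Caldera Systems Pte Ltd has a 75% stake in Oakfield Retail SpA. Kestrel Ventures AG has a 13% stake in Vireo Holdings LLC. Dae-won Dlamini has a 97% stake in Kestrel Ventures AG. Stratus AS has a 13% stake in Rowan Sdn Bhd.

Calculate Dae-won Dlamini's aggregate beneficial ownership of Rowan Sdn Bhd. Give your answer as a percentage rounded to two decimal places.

81.45%

Dae-won reaches Rowan along 7 paths.
Via Anchor → Cinder: 93% × 39% × 40% = 14.508%.
Via Stratus → Cinder: 60% × 8% × 40% = 1.92%.
Via Anchor → Stratus → Cinder: 93% × 40% × 8% × 40% = 1.1904%.
Via Cinder: 53% × 40% = 21.2%.
Via Stratus: 60% × 13% = 7.8%.
Via Anchor → Stratus: 93% × 40% × 13% = 4.836%.
Via Caldera: 100% × 30% = 30%.
Total: 14.508% + 1.92% + 1.1904% + 21.2% + 7.8% + 4.836% + 30% = 81.4544%.
Rounded: 81.45%.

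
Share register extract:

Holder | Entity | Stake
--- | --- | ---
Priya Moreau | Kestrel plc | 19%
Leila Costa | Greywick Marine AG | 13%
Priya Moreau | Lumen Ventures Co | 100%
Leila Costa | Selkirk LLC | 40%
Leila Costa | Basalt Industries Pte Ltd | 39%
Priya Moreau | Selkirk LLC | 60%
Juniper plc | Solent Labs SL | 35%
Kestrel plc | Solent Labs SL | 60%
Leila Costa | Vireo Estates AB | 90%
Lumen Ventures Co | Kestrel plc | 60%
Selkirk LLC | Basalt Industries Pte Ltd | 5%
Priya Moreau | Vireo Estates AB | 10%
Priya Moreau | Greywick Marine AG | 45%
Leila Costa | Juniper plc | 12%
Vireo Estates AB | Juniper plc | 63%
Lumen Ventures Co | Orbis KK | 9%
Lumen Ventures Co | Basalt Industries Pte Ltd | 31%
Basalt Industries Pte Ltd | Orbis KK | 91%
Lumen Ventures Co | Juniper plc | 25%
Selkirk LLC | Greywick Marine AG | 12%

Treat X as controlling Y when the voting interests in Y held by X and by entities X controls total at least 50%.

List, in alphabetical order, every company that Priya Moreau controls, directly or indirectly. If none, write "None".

Greywick Marine AG, Kestrel plc, Lumen Ventures Co, Selkirk LLC, Solent Labs SL

Priya holds 100% of Lumen, so Priya controls Lumen.
Priya holds 60% of Selkirk, so Priya controls Selkirk.
Priya and Lumen together hold 19% + 60% = 79% of Kestrel, so Priya controls Kestrel.
Selkirk and Priya together hold 12% + 45% = 57% of Greywick, so Priya controls Greywick.
Kestrel holds 60% of Solent, so Priya controls Solent.
No other company's threshold is met.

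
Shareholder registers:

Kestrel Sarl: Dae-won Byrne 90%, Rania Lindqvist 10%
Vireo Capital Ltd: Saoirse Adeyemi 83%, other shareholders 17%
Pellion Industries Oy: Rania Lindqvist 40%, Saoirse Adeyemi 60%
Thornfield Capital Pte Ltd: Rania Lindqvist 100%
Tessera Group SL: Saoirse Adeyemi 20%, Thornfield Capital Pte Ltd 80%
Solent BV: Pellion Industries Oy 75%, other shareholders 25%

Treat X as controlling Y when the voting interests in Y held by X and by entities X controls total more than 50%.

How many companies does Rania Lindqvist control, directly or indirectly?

Rania holds 100% of Thornfield, so Rania controls Thornfield.
Thornfield holds 80% of Tessera, so Rania controls Tessera.
No other company's threshold is met.
Rania controls 2 companies.

2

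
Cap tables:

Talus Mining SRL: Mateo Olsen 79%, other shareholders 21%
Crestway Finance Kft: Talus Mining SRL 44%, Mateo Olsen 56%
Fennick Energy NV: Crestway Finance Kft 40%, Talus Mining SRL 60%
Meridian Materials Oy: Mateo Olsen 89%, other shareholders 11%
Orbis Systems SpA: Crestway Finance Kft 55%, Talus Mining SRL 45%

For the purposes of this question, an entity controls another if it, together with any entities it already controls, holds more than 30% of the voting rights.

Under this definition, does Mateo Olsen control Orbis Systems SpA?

Yes

Mateo holds 79% of Talus, so Mateo controls Talus.
Talus and Mateo together hold 44% + 56% = 100% of Crestway, so Mateo controls Crestway.
Crestway and Talus together hold 55% + 45% = 100% of Orbis, so Mateo controls Orbis.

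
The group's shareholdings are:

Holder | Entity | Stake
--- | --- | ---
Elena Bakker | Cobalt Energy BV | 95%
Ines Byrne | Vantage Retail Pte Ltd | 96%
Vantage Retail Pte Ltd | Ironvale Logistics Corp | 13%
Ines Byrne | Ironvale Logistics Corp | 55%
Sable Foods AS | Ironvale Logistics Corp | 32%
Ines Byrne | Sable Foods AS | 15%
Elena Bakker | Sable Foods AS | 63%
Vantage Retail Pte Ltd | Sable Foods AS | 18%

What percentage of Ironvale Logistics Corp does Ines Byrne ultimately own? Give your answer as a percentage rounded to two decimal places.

77.81%

Ines reaches Ironvale along 4 paths.
Direct stake: 55% = 55%.
Via Vantage: 96% × 13% = 12.48%.
Via Sable: 15% × 32% = 4.8%.
Via Vantage → Sable: 96% × 18% × 32% = 5.5296%.
Total: 55% + 12.48% + 4.8% + 5.5296% = 77.8096%.
Rounded: 77.81%.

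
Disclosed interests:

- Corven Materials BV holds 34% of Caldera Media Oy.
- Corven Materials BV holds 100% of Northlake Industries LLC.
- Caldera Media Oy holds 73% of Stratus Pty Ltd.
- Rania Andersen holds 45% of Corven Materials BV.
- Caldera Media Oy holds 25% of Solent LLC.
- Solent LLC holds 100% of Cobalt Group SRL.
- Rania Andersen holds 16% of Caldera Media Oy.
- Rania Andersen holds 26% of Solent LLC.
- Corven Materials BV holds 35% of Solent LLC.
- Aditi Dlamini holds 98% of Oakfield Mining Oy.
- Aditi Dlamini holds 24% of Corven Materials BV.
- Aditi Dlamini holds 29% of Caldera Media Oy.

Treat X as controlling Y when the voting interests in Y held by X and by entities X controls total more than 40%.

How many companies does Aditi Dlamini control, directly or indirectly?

Aditi holds 98% of Oakfield, so Aditi controls Oakfield.
No other company's threshold is met.
Aditi controls 1 company.

1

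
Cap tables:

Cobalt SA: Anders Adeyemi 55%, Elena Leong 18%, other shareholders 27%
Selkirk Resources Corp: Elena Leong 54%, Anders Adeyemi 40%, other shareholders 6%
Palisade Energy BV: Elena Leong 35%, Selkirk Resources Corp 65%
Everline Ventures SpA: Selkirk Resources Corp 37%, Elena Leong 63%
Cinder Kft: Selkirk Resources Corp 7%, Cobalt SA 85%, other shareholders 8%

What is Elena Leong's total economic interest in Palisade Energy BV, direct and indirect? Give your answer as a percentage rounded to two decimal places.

70.10%

Elena reaches Palisade along 2 paths.
Direct stake: 35% = 35%.
Via Selkirk: 54% × 65% = 35.1%.
Total: 35% + 35.1% = 70.1%.
Rounded: 70.10%.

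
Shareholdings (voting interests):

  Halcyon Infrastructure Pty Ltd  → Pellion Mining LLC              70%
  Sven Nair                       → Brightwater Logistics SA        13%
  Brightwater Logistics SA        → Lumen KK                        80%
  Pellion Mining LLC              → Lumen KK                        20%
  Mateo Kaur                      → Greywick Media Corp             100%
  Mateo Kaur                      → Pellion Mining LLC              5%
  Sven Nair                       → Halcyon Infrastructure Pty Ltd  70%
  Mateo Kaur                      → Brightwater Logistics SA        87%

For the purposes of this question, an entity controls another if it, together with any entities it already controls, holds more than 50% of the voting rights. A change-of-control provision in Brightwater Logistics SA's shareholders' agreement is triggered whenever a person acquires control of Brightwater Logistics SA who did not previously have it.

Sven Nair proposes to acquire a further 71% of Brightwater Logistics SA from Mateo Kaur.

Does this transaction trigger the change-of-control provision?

The purchase adds only to Sven's holdings (Mateo's stake shrinks), so Sven is the only person who could newly come to control Brightwater.
Sven holds 70% of Halcyon, so Sven controls Halcyon.
Halcyon holds 70% of Pellion, so Sven controls Pellion.
In Brightwater, Sven's side holds only 13%, not > 50%.
So before the transaction, Sven does not control Brightwater.
After the purchase, Sven's direct stake in Brightwater rises to 13% + 71% = 84%, and Mateo's stake falls to 16%.
Sven holds 84% of Brightwater, so Sven controls Brightwater.
Sven did not control Brightwater before and does after, so the clause is triggered.

Yes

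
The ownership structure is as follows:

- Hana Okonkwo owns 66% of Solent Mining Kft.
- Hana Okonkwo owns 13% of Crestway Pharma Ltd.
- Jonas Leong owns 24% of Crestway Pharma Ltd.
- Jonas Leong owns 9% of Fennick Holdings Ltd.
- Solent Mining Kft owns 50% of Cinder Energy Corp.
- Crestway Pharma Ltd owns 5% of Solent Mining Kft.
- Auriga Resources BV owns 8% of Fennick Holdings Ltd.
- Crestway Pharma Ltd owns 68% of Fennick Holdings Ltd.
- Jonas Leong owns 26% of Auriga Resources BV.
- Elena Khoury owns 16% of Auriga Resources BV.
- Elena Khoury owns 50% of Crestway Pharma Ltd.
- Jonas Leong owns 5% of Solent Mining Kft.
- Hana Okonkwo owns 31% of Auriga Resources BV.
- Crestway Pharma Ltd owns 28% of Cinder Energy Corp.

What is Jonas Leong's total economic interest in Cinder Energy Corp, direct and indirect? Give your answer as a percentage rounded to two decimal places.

9.82%

Jonas reaches Cinder along 3 paths.
Via Crestway: 24% × 28% = 6.72%.
Via Solent: 5% × 50% = 2.5%.
Via Crestway → Solent: 24% × 5% × 50% = 0.6%.
Total: 6.72% + 2.5% + 0.6% = 9.82%.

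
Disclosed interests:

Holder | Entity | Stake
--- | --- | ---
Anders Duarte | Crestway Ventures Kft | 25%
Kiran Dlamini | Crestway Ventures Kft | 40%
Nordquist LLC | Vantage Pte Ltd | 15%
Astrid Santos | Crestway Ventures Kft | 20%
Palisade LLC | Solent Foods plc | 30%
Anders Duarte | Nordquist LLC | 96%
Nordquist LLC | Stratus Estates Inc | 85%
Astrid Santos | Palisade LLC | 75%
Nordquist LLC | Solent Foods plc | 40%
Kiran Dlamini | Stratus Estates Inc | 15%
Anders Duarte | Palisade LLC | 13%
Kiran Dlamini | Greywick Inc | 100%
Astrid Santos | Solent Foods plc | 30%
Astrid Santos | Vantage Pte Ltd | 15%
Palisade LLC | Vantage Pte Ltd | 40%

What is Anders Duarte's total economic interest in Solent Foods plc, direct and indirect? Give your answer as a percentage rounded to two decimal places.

42.30%

Anders reaches Solent along 2 paths.
Via Palisade: 13% × 30% = 3.9%.
Via Nordquist: 96% × 40% = 38.4%.
Total: 3.9% + 38.4% = 42.3%.
Rounded: 42.30%.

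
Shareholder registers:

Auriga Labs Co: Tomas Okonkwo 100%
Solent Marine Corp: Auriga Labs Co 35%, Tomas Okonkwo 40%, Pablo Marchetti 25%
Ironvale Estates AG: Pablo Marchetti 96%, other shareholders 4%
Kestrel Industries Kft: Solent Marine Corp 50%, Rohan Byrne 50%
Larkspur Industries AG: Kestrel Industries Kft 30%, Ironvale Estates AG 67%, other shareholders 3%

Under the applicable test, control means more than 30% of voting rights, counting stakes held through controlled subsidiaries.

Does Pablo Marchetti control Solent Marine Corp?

No

Pablo holds 96% of Ironvale, so Pablo controls Ironvale.
Ironvale holds 67% of Larkspur, so Pablo controls Larkspur.
In Solent, Pablo's side holds only 25%, not > 30%.
So Pablo does not control Solent.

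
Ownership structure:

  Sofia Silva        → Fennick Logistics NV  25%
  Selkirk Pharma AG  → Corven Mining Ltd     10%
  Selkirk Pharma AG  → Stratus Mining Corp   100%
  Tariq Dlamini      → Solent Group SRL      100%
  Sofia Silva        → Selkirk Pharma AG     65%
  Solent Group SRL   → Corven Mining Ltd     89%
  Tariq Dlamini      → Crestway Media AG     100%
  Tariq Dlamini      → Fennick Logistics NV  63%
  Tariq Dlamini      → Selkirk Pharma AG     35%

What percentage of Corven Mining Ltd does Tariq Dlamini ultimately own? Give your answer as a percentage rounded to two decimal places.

92.50%

Tariq reaches Corven along 2 paths.
Via Selkirk: 35% × 10% = 3.5%.
Via Solent: 100% × 89% = 89%.
Total: 3.5% + 89% = 92.5%.
Rounded: 92.50%.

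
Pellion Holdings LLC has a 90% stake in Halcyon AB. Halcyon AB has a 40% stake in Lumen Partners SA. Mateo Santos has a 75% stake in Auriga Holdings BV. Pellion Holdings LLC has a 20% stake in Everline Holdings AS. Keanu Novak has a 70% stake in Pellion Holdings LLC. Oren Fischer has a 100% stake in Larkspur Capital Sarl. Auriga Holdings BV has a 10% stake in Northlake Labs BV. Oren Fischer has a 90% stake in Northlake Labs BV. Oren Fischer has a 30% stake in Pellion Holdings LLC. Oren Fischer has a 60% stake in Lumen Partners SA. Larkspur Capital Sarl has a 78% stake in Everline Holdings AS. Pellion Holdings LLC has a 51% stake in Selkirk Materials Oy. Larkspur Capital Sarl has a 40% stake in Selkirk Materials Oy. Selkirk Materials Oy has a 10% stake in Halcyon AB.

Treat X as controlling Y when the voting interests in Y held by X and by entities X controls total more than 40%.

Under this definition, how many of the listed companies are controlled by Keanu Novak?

Keanu holds 70% of Pellion, so Keanu controls Pellion.
Pellion holds 51% of Selkirk, so Keanu controls Selkirk.
Pellion and Selkirk together hold 90% + 10% = 100% of Halcyon, so Keanu controls Halcyon.
No other company's threshold is met.
Keanu controls 3 companies.

3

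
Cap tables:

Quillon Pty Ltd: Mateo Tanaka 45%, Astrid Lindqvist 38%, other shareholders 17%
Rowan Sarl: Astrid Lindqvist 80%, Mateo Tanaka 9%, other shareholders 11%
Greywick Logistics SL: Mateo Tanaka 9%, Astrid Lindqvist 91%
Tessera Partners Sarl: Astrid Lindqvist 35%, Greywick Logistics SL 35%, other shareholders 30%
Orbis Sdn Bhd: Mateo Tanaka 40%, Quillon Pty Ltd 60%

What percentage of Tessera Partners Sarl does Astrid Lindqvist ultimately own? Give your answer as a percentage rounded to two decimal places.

Astrid reaches Tessera along 2 paths.
Direct stake: 35% = 35%.
Via Greywick: 91% × 35% = 31.85%.
Total: 35% + 31.85% = 66.85%.

66.85%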